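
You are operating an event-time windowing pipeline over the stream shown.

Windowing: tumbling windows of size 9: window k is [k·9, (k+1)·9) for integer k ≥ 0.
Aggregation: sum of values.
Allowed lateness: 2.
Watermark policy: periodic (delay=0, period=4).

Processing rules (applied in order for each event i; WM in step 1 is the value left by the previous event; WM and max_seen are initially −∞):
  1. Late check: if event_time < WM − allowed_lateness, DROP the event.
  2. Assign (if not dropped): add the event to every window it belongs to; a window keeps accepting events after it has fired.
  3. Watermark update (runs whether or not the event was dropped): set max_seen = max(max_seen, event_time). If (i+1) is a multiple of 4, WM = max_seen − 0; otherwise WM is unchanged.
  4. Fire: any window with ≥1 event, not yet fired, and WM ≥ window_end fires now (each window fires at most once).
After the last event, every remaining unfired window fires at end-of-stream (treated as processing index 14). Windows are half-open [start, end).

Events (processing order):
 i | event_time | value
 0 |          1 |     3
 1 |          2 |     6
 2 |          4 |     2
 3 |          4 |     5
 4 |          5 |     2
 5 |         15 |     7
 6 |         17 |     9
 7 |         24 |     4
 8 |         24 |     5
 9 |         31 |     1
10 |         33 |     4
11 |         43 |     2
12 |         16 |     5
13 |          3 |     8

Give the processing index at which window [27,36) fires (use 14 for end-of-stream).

11

i=0 t=1 v=3: → [0,9); WM=−∞
i=1 t=2 v=6: → [0,9); WM=−∞
i=2 t=4 v=2: → [0,9); WM=−∞
i=3 t=4 v=5: → [0,9); WM=4
i=4 t=5 v=2: → [0,9); WM=4
i=5 t=15 v=7: → [9,18); WM=4
i=6 t=17 v=9: → [9,18); WM=4
i=7 t=24 v=4: → [18,27); WM=24; [0,9) fires=18 [9,18) fires=16
i=8 t=24 v=5: → [18,27); WM=24
i=9 t=31 v=1: → [27,36); WM=24
i=10 t=33 v=4: → [27,36); WM=24
i=11 t=43 v=2: → [36,45); WM=43; [18,27) fires=9 [27,36) fires=5
i=12 t=16 v=5: DROP (t<43-2); WM=43
i=13 t=3 v=8: DROP (t<43-2); WM=43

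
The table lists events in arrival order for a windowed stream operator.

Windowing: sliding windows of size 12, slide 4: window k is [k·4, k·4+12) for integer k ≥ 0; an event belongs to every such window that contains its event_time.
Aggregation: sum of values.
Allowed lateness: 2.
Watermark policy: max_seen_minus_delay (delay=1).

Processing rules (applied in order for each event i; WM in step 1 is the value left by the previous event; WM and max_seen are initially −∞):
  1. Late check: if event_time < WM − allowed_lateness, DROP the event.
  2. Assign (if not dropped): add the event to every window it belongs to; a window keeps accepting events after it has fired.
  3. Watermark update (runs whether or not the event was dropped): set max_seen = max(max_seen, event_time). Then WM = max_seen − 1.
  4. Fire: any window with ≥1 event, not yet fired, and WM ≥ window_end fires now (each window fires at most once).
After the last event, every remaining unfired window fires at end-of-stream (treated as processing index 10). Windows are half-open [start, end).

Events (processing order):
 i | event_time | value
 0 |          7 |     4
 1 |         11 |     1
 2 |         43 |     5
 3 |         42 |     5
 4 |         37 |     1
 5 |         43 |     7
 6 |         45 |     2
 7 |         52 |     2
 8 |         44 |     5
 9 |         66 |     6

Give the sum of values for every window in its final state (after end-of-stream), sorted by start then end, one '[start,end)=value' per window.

i=0 t=7 v=4: → [4,16),[0,12); WM=6
i=1 t=11 v=1: → [8,20),[4,16),[0,12); WM=10
i=2 t=43 v=5: → [40,52),[36,48),[32,44); WM=42; [0,12) fires=5 [4,16) fires=5 [8,20) fires=1
i=3 t=42 v=5: → [40,52),[36,48),[32,44); WM=42
i=4 t=37 v=1: DROP (t<42-2); WM=42
i=5 t=43 v=7: → [40,52),[36,48),[32,44); WM=42
i=6 t=45 v=2: → [44,56),[40,52),[36,48); WM=44; [32,44) fires=17
i=7 t=52 v=2: → [52,64),[48,60),[44,56); WM=51; [36,48) fires=19
i=8 t=44 v=5: DROP (t<51-2); WM=51
i=9 t=66 v=6: → [64,76),[60,72),[56,68); WM=65; [40,52) fires=19 [44,56) fires=4 [48,60) fires=2 [52,64) fires=2

[0,12)=5 [4,16)=5 [8,20)=1 [32,44)=17 [36,48)=19 [40,52)=19 [44,56)=4 [48,60)=2 [52,64)=2 [56,68)=6 [60,72)=6 [64,76)=6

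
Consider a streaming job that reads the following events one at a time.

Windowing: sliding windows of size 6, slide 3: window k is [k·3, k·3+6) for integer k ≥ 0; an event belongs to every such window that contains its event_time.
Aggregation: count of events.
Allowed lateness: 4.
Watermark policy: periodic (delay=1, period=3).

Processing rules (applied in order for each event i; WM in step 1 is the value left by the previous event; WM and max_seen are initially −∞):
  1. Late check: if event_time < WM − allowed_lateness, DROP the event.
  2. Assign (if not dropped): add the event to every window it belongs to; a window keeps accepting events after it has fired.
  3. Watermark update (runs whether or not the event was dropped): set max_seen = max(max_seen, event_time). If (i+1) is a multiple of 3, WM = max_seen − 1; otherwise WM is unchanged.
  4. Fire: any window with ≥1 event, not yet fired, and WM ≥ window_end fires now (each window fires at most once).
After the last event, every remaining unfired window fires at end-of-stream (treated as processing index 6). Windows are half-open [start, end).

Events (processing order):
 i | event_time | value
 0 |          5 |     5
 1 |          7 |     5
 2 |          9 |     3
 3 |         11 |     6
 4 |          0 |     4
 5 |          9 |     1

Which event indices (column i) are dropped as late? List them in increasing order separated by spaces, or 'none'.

i=0 t=5 v=5: → [3,9),[0,6); WM=−∞
i=1 t=7 v=5: → [6,12),[3,9); WM=−∞
i=2 t=9 v=3: → [9,15),[6,12); WM=8; [0,6) fires=1
i=3 t=11 v=6: → [9,15),[6,12); WM=8
i=4 t=0 v=4: DROP (t<8-4); WM=8
i=5 t=9 v=1: → [9,15),[6,12); WM=10; [3,9) fires=2

4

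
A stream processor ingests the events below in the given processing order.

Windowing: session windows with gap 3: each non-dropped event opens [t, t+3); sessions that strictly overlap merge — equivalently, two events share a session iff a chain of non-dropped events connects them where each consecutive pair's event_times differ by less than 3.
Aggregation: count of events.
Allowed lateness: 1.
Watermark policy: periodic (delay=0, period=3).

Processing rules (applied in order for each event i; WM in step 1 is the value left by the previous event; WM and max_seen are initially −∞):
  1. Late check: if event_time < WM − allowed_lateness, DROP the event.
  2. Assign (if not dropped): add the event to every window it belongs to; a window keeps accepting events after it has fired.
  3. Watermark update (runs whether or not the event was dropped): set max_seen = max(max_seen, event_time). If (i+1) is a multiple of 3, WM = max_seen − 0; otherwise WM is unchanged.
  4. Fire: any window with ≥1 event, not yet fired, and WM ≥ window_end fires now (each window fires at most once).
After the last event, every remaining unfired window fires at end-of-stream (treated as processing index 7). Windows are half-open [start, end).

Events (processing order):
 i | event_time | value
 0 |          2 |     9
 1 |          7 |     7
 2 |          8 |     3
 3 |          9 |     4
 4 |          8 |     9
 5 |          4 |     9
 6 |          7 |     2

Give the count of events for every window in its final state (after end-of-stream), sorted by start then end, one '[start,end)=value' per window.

[2,5)=1 [7,12)=4

i=0 t=2 v=9: → [2,5); WM=−∞
i=1 t=7 v=7: → [7,10); WM=−∞
i=2 t=8 v=3: → [7,11); WM=8
i=3 t=9 v=4: → [7,12); WM=8
i=4 t=8 v=9: → [7,12); WM=8
i=5 t=4 v=9: DROP (t<8-1); WM=9
i=6 t=7 v=2: DROP (t<9-1); WM=9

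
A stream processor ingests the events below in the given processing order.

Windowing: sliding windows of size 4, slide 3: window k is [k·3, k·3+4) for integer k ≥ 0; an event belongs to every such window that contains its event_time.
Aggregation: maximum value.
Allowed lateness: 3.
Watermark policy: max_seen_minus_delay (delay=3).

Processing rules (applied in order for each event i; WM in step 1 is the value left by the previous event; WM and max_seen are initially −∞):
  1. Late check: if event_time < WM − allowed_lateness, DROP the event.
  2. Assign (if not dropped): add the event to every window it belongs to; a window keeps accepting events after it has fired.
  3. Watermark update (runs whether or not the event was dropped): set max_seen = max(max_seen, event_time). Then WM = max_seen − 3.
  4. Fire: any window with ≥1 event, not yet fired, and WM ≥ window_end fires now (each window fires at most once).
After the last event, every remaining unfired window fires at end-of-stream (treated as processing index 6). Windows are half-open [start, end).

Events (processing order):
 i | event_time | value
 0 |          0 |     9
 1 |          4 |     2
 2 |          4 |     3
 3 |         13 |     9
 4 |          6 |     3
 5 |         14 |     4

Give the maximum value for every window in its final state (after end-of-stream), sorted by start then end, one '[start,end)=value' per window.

[0,4)=9 [3,7)=3 [12,16)=9

i=0 t=0 v=9: → [0,4); WM=-3
i=1 t=4 v=2: → [3,7); WM=1
i=2 t=4 v=3: → [3,7); WM=1
i=3 t=13 v=9: → [12,16); WM=10; [0,4) fires=9 [3,7) fires=3
i=4 t=6 v=3: DROP (t<10-3); WM=10
i=5 t=14 v=4: → [12,16); WM=11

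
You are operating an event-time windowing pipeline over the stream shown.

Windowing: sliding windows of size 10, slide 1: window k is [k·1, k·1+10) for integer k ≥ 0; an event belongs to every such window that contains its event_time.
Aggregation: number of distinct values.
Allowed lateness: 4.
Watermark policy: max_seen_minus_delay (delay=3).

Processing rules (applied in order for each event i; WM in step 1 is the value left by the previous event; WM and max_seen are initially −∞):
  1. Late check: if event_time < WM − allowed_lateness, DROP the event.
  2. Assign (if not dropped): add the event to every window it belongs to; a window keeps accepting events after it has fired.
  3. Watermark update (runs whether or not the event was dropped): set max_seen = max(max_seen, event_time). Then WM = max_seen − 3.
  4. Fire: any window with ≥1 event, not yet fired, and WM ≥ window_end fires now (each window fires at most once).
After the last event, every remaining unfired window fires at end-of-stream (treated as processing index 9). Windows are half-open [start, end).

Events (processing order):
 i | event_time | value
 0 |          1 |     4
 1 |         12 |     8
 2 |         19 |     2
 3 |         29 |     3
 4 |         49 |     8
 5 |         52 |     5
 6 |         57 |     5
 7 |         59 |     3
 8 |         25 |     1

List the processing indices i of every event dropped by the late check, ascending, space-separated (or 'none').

i=0 t=1 v=4: → [1,11),[0,10); WM=-2
i=1 t=12 v=8: → [12,22),[11,21),[10,20),[9,19),[8,18),[7,17),[6,16),[5,15),[4,14),[3,13); WM=9
i=2 t=19 v=2: → [19,29),[18,28),[17,27),[16,26),[15,25),[14,24),[13,23),[12,22),[11,21),[10,20); WM=16; [0,10) fires=1 [1,11) fires=1 [3,13) fires=1 [4,14) fires=1 [5,15) fires=1 [6,16) fires=1
i=3 t=29 v=3: → [29,39),[28,38),[27,37),[26,36),[25,35),[24,34),[23,33),[22,32),[21,31),[20,30); WM=26; [7,17) fires=1 [8,18) fires=1 [9,19) fires=1 [10,20) fires=2 [11,21) fires=2 [12,22) fires=2 [13,23) fires=1 [14,24) fires=1 [15,25) fires=1 [16,26) fires=1
i=4 t=49 v=8: → [49,59),[48,58),[47,57),[46,56),[45,55),[44,54),[43,53),[42,52),[41,51),[40,50); WM=46; [17,27) fires=1 [18,28) fires=1 [19,29) fires=1 [20,30) fires=1 [21,31) fires=1 [22,32) fires=1 [23,33) fires=1 [24,34) fires=1 [25,35) fires=1 [26,36) fires=1 [27,37) fires=1 [28,38) fires=1 [29,39) fires=1
i=5 t=52 v=5: → [52,62),[51,61),[50,60),[49,59),[48,58),[47,57),[46,56),[45,55),[44,54),[43,53); WM=49
i=6 t=57 v=5: → [57,67),[56,66),[55,65),[54,64),[53,63),[52,62),[51,61),[50,60),[49,59),[48,58); WM=54; [40,50) fires=1 [41,51) fires=1 [42,52) fires=1 [43,53) fires=2 [44,54) fires=2
i=7 t=59 v=3: → [59,69),[58,68),[57,67),[56,66),[55,65),[54,64),[53,63),[52,62),[51,61),[50,60); WM=56; [45,55) fires=2 [46,56) fires=2
i=8 t=25 v=1: DROP (t<56-4); WM=56

8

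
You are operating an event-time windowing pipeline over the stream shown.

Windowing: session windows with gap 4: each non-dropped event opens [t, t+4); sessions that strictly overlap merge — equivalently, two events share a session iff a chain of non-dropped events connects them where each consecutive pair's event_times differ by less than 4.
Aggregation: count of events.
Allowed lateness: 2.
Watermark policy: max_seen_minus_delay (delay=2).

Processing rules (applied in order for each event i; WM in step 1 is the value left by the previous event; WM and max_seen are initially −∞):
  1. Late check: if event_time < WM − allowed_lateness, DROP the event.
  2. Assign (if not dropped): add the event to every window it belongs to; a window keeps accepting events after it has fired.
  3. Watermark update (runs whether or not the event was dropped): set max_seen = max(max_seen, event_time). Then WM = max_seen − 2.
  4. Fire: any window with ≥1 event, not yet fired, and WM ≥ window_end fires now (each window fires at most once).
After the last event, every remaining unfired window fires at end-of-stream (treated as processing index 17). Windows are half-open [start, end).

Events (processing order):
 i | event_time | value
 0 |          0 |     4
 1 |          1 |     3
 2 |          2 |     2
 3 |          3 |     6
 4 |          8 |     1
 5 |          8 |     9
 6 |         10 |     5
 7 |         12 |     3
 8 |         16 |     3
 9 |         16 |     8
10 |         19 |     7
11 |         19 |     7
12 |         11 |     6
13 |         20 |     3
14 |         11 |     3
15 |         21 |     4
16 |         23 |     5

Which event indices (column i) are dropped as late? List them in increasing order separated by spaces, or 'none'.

12 14

i=0 t=0 v=4: → [0,4); WM=-2
i=1 t=1 v=3: → [0,5); WM=-1
i=2 t=2 v=2: → [0,6); WM=0
i=3 t=3 v=6: → [0,7); WM=1
i=4 t=8 v=1: → [8,12); WM=6
i=5 t=8 v=9: → [8,12); WM=6
i=6 t=10 v=5: → [8,14); WM=8
i=7 t=12 v=3: → [8,16); WM=10
i=8 t=16 v=3: → [16,20); WM=14
i=9 t=16 v=8: → [16,20); WM=14
i=10 t=19 v=7: → [16,23); WM=17
i=11 t=19 v=7: → [16,23); WM=17
i=12 t=11 v=6: DROP (t<17-2); WM=17
i=13 t=20 v=3: → [16,24); WM=18
i=14 t=11 v=3: DROP (t<18-2); WM=18
i=15 t=21 v=4: → [16,25); WM=19
i=16 t=23 v=5: → [16,27); WM=21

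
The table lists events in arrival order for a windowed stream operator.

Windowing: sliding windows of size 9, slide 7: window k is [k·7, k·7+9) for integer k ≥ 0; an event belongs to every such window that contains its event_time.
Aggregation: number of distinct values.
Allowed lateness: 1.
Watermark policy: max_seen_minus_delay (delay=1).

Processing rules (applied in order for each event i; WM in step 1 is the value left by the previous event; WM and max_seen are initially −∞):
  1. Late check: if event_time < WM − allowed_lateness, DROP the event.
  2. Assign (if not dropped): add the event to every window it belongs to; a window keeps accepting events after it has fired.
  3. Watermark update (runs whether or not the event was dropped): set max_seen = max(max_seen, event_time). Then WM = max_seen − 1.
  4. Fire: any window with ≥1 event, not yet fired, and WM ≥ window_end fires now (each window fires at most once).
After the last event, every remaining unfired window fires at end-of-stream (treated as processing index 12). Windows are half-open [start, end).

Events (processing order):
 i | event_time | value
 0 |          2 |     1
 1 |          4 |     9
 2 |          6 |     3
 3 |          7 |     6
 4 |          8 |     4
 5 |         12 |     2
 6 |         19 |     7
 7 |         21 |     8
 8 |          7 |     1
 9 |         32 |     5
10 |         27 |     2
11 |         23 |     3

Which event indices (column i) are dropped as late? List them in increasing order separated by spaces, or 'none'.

8 10 11

i=0 t=2 v=1: → [0,9); WM=1
i=1 t=4 v=9: → [0,9); WM=3
i=2 t=6 v=3: → [0,9); WM=5
i=3 t=7 v=6: → [7,16),[0,9); WM=6
i=4 t=8 v=4: → [7,16),[0,9); WM=7
i=5 t=12 v=2: → [7,16); WM=11; [0,9) fires=5
i=6 t=19 v=7: → [14,23); WM=18; [7,16) fires=3
i=7 t=21 v=8: → [21,30),[14,23); WM=20
i=8 t=7 v=1: DROP (t<20-1); WM=20
i=9 t=32 v=5: → [28,37); WM=31; [14,23) fires=2 [21,30) fires=1
i=10 t=27 v=2: DROP (t<31-1); WM=31
i=11 t=23 v=3: DROP (t<31-1); WM=31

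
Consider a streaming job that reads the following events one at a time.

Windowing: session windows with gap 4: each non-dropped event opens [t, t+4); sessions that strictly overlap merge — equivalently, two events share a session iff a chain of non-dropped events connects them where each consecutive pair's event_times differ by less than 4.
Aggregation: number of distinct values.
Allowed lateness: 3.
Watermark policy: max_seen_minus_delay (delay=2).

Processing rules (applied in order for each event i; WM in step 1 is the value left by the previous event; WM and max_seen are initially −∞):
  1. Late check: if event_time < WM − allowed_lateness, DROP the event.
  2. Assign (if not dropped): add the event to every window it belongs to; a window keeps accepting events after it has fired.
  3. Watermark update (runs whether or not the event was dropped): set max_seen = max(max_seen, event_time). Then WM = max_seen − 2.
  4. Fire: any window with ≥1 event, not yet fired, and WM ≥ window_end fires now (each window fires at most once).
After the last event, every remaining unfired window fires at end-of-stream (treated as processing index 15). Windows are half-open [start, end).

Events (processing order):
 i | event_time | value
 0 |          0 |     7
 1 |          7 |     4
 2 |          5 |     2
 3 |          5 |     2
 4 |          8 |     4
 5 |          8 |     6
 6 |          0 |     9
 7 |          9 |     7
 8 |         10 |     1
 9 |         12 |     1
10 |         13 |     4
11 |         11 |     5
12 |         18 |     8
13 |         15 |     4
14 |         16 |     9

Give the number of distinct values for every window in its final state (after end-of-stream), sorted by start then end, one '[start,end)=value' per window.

i=0 t=0 v=7: → [0,4); WM=-2
i=1 t=7 v=4: → [7,11); WM=5
i=2 t=5 v=2: → [5,11); WM=5
i=3 t=5 v=2: → [5,11); WM=5
i=4 t=8 v=4: → [5,12); WM=6
i=5 t=8 v=6: → [5,12); WM=6
i=6 t=0 v=9: DROP (t<6-3); WM=6
i=7 t=9 v=7: → [5,13); WM=7
i=8 t=10 v=1: → [5,14); WM=8
i=9 t=12 v=1: → [5,16); WM=10
i=10 t=13 v=4: → [5,17); WM=11
i=11 t=11 v=5: → [5,17); WM=11
i=12 t=18 v=8: → [18,22); WM=16
i=13 t=15 v=4: → [5,22); WM=16
i=14 t=16 v=9: → [5,22); WM=16

[0,4)=1 [5,22)=8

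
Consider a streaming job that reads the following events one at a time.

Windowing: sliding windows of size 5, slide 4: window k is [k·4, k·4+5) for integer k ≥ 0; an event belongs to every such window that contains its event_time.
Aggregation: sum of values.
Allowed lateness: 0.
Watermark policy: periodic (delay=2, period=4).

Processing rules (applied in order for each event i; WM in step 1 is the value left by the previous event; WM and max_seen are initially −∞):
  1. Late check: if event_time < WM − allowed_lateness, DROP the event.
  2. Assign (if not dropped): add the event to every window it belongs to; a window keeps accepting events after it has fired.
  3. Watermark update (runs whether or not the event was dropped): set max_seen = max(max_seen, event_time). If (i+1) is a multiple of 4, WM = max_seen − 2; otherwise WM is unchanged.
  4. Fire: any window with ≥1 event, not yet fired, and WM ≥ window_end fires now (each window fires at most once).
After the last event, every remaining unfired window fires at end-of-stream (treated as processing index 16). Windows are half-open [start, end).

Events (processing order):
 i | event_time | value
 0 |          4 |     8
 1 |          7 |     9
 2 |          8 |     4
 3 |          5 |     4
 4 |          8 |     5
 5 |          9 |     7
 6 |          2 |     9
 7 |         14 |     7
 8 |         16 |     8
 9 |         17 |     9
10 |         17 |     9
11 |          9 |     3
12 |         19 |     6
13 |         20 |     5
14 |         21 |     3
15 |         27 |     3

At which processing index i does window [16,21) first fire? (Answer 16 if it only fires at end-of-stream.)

i=0 t=4 v=8: → [4,9),[0,5); WM=−∞
i=1 t=7 v=9: → [4,9); WM=−∞
i=2 t=8 v=4: → [8,13),[4,9); WM=−∞
i=3 t=5 v=4: → [4,9); WM=6; [0,5) fires=8
i=4 t=8 v=5: → [8,13),[4,9); WM=6
i=5 t=9 v=7: → [8,13); WM=6
i=6 t=2 v=9: DROP (t<6-0); WM=6
i=7 t=14 v=7: → [12,17); WM=12; [4,9) fires=30
i=8 t=16 v=8: → [16,21),[12,17); WM=12
i=9 t=17 v=9: → [16,21); WM=12
i=10 t=17 v=9: → [16,21); WM=12
i=11 t=9 v=3: DROP (t<12-0); WM=15; [8,13) fires=16
i=12 t=19 v=6: → [16,21); WM=15
i=13 t=20 v=5: → [20,25),[16,21); WM=15
i=14 t=21 v=3: → [20,25); WM=15
i=15 t=27 v=3: → [24,29); WM=25; [12,17) fires=15 [16,21) fires=37 [20,25) fires=8

15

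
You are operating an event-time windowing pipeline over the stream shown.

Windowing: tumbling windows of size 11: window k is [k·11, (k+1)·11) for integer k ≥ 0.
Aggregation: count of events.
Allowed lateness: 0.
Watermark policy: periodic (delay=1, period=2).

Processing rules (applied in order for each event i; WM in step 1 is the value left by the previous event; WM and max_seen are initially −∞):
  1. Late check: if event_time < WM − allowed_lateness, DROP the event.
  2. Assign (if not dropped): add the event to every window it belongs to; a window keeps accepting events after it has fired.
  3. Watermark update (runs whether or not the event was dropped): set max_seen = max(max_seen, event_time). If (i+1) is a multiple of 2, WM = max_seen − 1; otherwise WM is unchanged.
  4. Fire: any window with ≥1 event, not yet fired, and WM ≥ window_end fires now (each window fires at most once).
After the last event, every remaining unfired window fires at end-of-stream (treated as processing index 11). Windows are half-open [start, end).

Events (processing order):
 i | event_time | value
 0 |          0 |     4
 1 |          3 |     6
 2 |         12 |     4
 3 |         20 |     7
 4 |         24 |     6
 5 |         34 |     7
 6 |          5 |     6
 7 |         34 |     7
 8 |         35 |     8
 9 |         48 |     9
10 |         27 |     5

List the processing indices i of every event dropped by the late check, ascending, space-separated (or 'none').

i=0 t=0 v=4: → [0,11); WM=−∞
i=1 t=3 v=6: → [0,11); WM=2
i=2 t=12 v=4: → [11,22); WM=2
i=3 t=20 v=7: → [11,22); WM=19; [0,11) fires=2
i=4 t=24 v=6: → [22,33); WM=19
i=5 t=34 v=7: → [33,44); WM=33; [11,22) fires=2 [22,33) fires=1
i=6 t=5 v=6: DROP (t<33-0); WM=33
i=7 t=34 v=7: → [33,44); WM=33
i=8 t=35 v=8: → [33,44); WM=33
i=9 t=48 v=9: → [44,55); WM=47; [33,44) fires=3
i=10 t=27 v=5: DROP (t<47-0); WM=47

6 10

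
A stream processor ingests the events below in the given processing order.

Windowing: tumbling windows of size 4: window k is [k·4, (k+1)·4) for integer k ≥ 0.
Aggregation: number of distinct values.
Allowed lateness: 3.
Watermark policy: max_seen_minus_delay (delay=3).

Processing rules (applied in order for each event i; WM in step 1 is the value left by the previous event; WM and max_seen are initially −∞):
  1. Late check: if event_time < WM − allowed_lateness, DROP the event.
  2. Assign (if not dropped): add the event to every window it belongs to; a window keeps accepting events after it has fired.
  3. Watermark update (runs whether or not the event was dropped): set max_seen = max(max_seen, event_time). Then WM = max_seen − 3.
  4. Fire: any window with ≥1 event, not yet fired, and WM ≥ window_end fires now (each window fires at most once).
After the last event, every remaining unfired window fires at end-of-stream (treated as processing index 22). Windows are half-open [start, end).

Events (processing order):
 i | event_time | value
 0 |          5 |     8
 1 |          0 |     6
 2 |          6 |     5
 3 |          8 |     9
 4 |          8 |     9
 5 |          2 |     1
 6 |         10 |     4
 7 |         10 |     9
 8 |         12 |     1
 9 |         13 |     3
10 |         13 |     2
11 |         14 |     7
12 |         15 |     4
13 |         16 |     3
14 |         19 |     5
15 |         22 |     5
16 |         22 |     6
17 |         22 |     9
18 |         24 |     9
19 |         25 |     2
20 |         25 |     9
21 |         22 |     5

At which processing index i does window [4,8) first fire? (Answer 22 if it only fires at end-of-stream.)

i=0 t=5 v=8: → [4,8); WM=2
i=1 t=0 v=6: → [0,4); WM=2
i=2 t=6 v=5: → [4,8); WM=3
i=3 t=8 v=9: → [8,12); WM=5; [0,4) fires=1
i=4 t=8 v=9: → [8,12); WM=5
i=5 t=2 v=1: → [0,4); WM=5
i=6 t=10 v=4: → [8,12); WM=7
i=7 t=10 v=9: → [8,12); WM=7
i=8 t=12 v=1: → [12,16); WM=9; [4,8) fires=2
i=9 t=13 v=3: → [12,16); WM=10
i=10 t=13 v=2: → [12,16); WM=10
i=11 t=14 v=7: → [12,16); WM=11
i=12 t=15 v=4: → [12,16); WM=12; [8,12) fires=2
i=13 t=16 v=3: → [16,20); WM=13
i=14 t=19 v=5: → [16,20); WM=16; [12,16) fires=5
i=15 t=22 v=5: → [20,24); WM=19
i=16 t=22 v=6: → [20,24); WM=19
i=17 t=22 v=9: → [20,24); WM=19
i=18 t=24 v=9: → [24,28); WM=21; [16,20) fires=2
i=19 t=25 v=2: → [24,28); WM=22
i=20 t=25 v=9: → [24,28); WM=22
i=21 t=22 v=5: → [20,24); WM=22

8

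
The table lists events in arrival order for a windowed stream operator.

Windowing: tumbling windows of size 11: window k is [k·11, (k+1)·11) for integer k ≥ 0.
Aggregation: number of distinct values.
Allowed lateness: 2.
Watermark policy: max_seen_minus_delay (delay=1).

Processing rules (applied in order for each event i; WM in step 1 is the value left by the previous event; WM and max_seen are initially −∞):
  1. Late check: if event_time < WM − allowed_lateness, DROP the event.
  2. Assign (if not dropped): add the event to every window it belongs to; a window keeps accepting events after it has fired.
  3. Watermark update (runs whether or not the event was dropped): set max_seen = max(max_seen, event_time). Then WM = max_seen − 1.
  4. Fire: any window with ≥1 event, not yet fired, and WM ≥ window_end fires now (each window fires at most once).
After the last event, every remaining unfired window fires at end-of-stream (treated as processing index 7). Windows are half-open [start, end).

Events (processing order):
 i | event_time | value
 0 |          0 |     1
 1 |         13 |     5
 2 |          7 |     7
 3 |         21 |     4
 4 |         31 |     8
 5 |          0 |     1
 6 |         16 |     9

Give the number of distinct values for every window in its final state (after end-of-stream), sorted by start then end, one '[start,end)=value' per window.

[0,11)=1 [11,22)=2 [22,33)=1

i=0 t=0 v=1: → [0,11); WM=-1
i=1 t=13 v=5: → [11,22); WM=12; [0,11) fires=1
i=2 t=7 v=7: DROP (t<12-2); WM=12
i=3 t=21 v=4: → [11,22); WM=20
i=4 t=31 v=8: → [22,33); WM=30; [11,22) fires=2
i=5 t=0 v=1: DROP (t<30-2); WM=30
i=6 t=16 v=9: DROP (t<30-2); WM=30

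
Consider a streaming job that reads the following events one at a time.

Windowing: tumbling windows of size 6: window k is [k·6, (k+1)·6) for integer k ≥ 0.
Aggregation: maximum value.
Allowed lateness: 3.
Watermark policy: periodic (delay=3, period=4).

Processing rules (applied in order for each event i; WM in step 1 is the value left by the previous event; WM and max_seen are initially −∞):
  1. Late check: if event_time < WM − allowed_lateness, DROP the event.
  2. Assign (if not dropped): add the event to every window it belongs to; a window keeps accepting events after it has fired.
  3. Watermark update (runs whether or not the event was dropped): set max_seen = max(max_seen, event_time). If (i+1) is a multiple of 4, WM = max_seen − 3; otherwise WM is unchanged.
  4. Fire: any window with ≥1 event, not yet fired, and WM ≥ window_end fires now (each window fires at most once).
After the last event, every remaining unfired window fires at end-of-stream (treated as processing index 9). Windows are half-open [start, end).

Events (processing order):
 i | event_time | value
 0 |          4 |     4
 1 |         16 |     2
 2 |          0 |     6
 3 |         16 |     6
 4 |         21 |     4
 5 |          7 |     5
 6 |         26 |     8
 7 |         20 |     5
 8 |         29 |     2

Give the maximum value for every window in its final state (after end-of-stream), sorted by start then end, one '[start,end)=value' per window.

[0,6)=6 [12,18)=6 [18,24)=5 [24,30)=8

i=0 t=4 v=4: → [0,6); WM=−∞
i=1 t=16 v=2: → [12,18); WM=−∞
i=2 t=0 v=6: → [0,6); WM=−∞
i=3 t=16 v=6: → [12,18); WM=13; [0,6) fires=6
i=4 t=21 v=4: → [18,24); WM=13
i=5 t=7 v=5: DROP (t<13-3); WM=13
i=6 t=26 v=8: → [24,30); WM=13
i=7 t=20 v=5: → [18,24); WM=23; [12,18) fires=6
i=8 t=29 v=2: → [24,30); WM=23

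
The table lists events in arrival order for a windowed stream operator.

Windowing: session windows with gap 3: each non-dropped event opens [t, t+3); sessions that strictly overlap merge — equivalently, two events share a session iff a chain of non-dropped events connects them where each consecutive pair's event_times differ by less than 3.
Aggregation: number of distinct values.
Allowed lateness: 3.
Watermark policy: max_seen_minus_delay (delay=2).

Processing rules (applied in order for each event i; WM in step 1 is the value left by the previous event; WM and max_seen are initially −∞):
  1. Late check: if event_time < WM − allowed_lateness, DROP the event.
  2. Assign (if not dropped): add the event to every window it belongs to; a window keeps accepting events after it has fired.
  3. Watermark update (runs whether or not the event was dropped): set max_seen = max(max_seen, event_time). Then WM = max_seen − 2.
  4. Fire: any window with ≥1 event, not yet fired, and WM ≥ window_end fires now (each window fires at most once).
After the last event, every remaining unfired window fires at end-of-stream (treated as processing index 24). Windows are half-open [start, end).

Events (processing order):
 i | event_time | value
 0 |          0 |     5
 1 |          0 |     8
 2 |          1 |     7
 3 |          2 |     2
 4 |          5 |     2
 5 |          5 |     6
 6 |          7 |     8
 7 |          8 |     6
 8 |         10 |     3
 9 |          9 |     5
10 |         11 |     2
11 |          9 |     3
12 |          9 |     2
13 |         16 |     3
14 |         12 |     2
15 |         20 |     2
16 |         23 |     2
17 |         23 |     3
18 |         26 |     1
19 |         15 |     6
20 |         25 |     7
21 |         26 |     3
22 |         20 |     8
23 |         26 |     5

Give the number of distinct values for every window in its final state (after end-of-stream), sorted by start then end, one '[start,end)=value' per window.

[0,5)=4 [5,15)=5 [16,19)=1 [20,23)=1 [23,29)=5

i=0 t=0 v=5: → [0,3); WM=-2
i=1 t=0 v=8: → [0,3); WM=-2
i=2 t=1 v=7: → [0,4); WM=-1
i=3 t=2 v=2: → [0,5); WM=0
i=4 t=5 v=2: → [5,8); WM=3
i=5 t=5 v=6: → [5,8); WM=3
i=6 t=7 v=8: → [5,10); WM=5
i=7 t=8 v=6: → [5,11); WM=6
i=8 t=10 v=3: → [5,13); WM=8
i=9 t=9 v=5: → [5,13); WM=8
i=10 t=11 v=2: → [5,14); WM=9
i=11 t=9 v=3: → [5,14); WM=9
i=12 t=9 v=2: → [5,14); WM=9
i=13 t=16 v=3: → [16,19); WM=14
i=14 t=12 v=2: → [5,15); WM=14
i=15 t=20 v=2: → [20,23); WM=18
i=16 t=23 v=2: → [23,26); WM=21
i=17 t=23 v=3: → [23,26); WM=21
i=18 t=26 v=1: → [26,29); WM=24
i=19 t=15 v=6: DROP (t<24-3); WM=24
i=20 t=25 v=7: → [23,29); WM=24
i=21 t=26 v=3: → [23,29); WM=24
i=22 t=20 v=8: DROP (t<24-3); WM=24
i=23 t=26 v=5: → [23,29); WM=24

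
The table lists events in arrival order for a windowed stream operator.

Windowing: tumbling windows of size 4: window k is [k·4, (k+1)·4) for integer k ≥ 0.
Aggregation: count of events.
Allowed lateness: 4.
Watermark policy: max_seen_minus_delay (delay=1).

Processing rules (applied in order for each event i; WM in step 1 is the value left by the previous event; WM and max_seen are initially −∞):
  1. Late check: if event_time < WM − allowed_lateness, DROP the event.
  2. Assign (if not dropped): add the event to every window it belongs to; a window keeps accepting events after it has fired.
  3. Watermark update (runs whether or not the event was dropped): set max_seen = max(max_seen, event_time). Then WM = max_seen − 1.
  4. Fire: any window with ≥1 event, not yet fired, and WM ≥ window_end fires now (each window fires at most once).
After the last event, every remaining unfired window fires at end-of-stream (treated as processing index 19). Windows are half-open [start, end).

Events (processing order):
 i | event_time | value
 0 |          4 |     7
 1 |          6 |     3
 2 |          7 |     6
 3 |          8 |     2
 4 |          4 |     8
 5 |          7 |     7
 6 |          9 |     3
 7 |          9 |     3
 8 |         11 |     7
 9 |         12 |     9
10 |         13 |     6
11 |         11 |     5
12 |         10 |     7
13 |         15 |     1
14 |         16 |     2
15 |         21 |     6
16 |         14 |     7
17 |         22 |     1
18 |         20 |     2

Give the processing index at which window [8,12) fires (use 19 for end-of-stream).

i=0 t=4 v=7: → [4,8); WM=3
i=1 t=6 v=3: → [4,8); WM=5
i=2 t=7 v=6: → [4,8); WM=6
i=3 t=8 v=2: → [8,12); WM=7
i=4 t=4 v=8: → [4,8); WM=7
i=5 t=7 v=7: → [4,8); WM=7
i=6 t=9 v=3: → [8,12); WM=8; [4,8) fires=5
i=7 t=9 v=3: → [8,12); WM=8
i=8 t=11 v=7: → [8,12); WM=10
i=9 t=12 v=9: → [12,16); WM=11
i=10 t=13 v=6: → [12,16); WM=12; [8,12) fires=4
i=11 t=11 v=5: → [8,12); WM=12
i=12 t=10 v=7: → [8,12); WM=12
i=13 t=15 v=1: → [12,16); WM=14
i=14 t=16 v=2: → [16,20); WM=15
i=15 t=21 v=6: → [20,24); WM=20; [12,16) fires=3 [16,20) fires=1
i=16 t=14 v=7: DROP (t<20-4); WM=20
i=17 t=22 v=1: → [20,24); WM=21
i=18 t=20 v=2: → [20,24); WM=21

10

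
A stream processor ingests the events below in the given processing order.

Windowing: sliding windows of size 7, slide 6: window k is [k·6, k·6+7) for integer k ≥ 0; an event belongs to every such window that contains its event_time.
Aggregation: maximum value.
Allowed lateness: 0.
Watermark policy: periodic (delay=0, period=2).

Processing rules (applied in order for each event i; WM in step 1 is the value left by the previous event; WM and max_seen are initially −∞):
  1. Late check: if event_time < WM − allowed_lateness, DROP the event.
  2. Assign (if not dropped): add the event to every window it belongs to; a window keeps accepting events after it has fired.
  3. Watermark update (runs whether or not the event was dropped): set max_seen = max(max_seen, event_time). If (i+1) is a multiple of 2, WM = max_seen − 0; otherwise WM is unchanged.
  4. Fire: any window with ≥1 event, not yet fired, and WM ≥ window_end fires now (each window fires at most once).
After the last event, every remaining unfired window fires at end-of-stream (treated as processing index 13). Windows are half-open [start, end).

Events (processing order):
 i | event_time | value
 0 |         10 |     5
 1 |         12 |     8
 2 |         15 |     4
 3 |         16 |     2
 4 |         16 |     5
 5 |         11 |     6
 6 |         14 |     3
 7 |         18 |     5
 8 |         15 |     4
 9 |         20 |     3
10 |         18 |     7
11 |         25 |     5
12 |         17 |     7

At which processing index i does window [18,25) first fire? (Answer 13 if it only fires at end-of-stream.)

11

i=0 t=10 v=5: → [6,13); WM=−∞
i=1 t=12 v=8: → [12,19),[6,13); WM=12
i=2 t=15 v=4: → [12,19); WM=12
i=3 t=16 v=2: → [12,19); WM=16; [6,13) fires=8
i=4 t=16 v=5: → [12,19); WM=16
i=5 t=11 v=6: DROP (t<16-0); WM=16
i=6 t=14 v=3: DROP (t<16-0); WM=16
i=7 t=18 v=5: → [18,25),[12,19); WM=18
i=8 t=15 v=4: DROP (t<18-0); WM=18
i=9 t=20 v=3: → [18,25); WM=20; [12,19) fires=8
i=10 t=18 v=7: DROP (t<20-0); WM=20
i=11 t=25 v=5: → [24,31); WM=25; [18,25) fires=5
i=12 t=17 v=7: DROP (t<25-0); WM=25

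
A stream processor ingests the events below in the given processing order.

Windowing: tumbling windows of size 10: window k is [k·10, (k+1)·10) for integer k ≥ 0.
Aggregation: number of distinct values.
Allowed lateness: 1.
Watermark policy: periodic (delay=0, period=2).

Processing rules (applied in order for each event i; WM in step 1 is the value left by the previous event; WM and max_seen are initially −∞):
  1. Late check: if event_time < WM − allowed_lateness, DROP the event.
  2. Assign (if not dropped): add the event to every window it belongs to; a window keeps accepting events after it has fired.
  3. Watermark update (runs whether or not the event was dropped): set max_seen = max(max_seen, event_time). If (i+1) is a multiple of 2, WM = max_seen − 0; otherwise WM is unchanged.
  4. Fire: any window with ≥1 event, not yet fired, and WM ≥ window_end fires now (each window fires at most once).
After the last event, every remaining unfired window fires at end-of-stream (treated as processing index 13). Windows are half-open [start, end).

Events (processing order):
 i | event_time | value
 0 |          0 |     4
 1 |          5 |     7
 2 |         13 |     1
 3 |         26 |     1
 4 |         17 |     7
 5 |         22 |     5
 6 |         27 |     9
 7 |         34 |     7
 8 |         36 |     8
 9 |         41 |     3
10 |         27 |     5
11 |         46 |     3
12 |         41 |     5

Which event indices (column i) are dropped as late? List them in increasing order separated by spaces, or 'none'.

i=0 t=0 v=4: → [0,10); WM=−∞
i=1 t=5 v=7: → [0,10); WM=5
i=2 t=13 v=1: → [10,20); WM=5
i=3 t=26 v=1: → [20,30); WM=26; [0,10) fires=2 [10,20) fires=1
i=4 t=17 v=7: DROP (t<26-1); WM=26
i=5 t=22 v=5: DROP (t<26-1); WM=26
i=6 t=27 v=9: → [20,30); WM=26
i=7 t=34 v=7: → [30,40); WM=34; [20,30) fires=2
i=8 t=36 v=8: → [30,40); WM=34
i=9 t=41 v=3: → [40,50); WM=41; [30,40) fires=2
i=10 t=27 v=5: DROP (t<41-1); WM=41
i=11 t=46 v=3: → [40,50); WM=46
i=12 t=41 v=5: DROP (t<46-1); WM=46

4 5 10 12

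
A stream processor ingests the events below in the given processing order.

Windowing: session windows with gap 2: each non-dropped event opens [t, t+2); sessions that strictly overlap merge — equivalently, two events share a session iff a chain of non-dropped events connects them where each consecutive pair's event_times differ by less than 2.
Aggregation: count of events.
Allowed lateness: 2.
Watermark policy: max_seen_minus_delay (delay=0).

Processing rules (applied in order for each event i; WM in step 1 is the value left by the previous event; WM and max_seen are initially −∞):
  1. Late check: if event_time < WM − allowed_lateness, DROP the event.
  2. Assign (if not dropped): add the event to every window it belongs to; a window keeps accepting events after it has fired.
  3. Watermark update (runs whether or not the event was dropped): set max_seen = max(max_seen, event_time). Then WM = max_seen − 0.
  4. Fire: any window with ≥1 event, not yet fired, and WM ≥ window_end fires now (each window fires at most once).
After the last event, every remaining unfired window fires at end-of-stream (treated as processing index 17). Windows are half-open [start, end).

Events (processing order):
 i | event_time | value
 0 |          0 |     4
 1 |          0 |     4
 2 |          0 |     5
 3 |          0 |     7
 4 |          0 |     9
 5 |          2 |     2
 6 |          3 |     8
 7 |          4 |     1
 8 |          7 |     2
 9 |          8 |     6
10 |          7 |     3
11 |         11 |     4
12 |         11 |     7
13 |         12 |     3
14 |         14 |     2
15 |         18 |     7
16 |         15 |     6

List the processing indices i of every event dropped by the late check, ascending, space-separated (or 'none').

16

i=0 t=0 v=4: → [0,2); WM=0
i=1 t=0 v=4: → [0,2); WM=0
i=2 t=0 v=5: → [0,2); WM=0
i=3 t=0 v=7: → [0,2); WM=0
i=4 t=0 v=9: → [0,2); WM=0
i=5 t=2 v=2: → [2,4); WM=2
i=6 t=3 v=8: → [2,5); WM=3
i=7 t=4 v=1: → [2,6); WM=4
i=8 t=7 v=2: → [7,9); WM=7
i=9 t=8 v=6: → [7,10); WM=8
i=10 t=7 v=3: → [7,10); WM=8
i=11 t=11 v=4: → [11,13); WM=11
i=12 t=11 v=7: → [11,13); WM=11
i=13 t=12 v=3: → [11,14); WM=12
i=14 t=14 v=2: → [14,16); WM=14
i=15 t=18 v=7: → [18,20); WM=18
i=16 t=15 v=6: DROP (t<18-2); WM=18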